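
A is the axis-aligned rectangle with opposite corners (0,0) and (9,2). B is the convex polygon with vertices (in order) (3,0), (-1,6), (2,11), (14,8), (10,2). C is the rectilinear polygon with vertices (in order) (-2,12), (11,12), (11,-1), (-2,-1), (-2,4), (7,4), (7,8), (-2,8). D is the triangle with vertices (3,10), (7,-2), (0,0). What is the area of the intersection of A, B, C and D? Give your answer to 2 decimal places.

5.88

The intersection is the polygon with vertices (3,0), (1.667,2), (5.667,2), (6.043,0.87).
By the shoelace formula its area is 5.88.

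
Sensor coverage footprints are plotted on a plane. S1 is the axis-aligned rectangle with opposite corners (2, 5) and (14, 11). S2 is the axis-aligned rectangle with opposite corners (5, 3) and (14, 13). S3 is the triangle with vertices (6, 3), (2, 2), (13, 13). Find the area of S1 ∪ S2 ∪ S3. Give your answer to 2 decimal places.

111.50

By inclusion–exclusion:
Individual areas: |S1| = 72, |S2| = 90, |S3| = 16.5.
|S1∩S2|: x∈[5,14], y∈[5,11] → 9·6 = 54.
|S1∩S3| = 9.
|S2∩S3| = 13.
|S1∩S2∩S3| = 9.
|S1 ∪ S2 ∪ S3| = 178.5 − 76 + 9 = 111.50.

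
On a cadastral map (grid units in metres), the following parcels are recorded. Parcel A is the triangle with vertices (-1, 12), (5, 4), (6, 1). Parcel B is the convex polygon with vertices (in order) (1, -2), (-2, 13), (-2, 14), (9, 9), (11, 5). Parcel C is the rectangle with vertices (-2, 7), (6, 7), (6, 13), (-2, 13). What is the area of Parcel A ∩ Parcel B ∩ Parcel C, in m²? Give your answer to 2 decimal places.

The intersection is the polygon with vertices (-1,12), (2.75,7), (2.182,7).
By the shoelace formula its area is 1.42.

1.42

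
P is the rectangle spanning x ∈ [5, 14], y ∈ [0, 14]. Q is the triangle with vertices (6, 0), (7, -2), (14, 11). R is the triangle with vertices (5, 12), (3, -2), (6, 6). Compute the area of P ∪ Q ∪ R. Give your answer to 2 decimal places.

136.74

By inclusion–exclusion:
Individual areas: |P| = 126, |Q| = 13.5, |R| = 13.
|P∩Q| = 11.4231.
|P∩R| = 4.3333.
|Q∩R| = 0.
|P∩Q∩R| = 0.
|P ∪ Q ∪ R| = 152.5 − 15.7564 + 0 = 136.74.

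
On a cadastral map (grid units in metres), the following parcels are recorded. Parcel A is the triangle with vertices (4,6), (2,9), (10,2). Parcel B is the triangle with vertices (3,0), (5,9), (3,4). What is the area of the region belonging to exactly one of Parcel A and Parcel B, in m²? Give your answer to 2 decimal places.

|Parcel A| = 5, |Parcel B| = 4, |Parcel A∩Parcel B| = 0.4337.
|Parcel A △ Parcel B| = |Parcel A| + |Parcel B| − 2·|Parcel A∩Parcel B| = 5 + 4 − 0.8673 = 8.13.

8.13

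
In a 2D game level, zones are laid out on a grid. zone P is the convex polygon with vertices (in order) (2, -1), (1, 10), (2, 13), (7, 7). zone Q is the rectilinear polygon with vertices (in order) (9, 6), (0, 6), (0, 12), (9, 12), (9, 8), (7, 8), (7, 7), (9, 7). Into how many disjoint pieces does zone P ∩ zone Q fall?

1

zone P ∩ zone Q is a single connected region.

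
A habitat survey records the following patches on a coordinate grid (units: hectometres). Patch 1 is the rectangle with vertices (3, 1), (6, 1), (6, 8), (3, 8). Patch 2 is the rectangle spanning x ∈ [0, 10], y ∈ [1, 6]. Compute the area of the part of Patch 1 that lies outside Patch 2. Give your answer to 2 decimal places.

6.00

|Patch 1∩Patch 2|: x∈[3,6], y∈[1,6] → 3·5 = 15.
|Patch 1| = 21.
|Patch 1 ∖ Patch 2| = |Patch 1| − |Patch 1∩Patch 2| = 21 − 15 = 6.00.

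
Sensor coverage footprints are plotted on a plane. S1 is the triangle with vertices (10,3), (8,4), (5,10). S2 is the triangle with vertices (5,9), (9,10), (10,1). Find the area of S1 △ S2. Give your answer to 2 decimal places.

|S1| = 4.5, |S2| = 18.5, |S1∩S2| = 4.3231.
|S1 △ S2| = |S1| + |S2| − 2·|S1∩S2| = 4.5 + 18.5 − 8.6463 = 14.35.

14.35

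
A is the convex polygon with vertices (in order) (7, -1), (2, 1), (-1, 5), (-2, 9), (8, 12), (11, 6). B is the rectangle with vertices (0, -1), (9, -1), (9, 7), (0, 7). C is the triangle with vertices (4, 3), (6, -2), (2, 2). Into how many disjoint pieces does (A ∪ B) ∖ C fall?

1

(A ∪ B) ∖ C is a single connected region.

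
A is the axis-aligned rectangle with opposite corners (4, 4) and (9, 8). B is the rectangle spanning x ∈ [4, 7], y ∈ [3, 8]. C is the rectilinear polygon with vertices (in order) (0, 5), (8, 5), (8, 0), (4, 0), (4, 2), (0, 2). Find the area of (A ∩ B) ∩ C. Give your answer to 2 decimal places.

3.00

The region (A ∩ B) ∩ C is the polygon with vertices (7,4), (4,4), (4,5), (7,5).
By the shoelace formula its area is 3.00.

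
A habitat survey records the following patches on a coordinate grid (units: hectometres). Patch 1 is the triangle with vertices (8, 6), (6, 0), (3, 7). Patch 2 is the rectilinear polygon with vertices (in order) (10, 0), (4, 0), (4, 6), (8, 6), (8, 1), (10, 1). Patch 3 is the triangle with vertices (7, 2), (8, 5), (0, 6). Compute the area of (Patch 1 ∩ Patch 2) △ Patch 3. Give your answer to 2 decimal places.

|Patch 1 ∩ Patch 2| = 13.3333.
|(Patch 1 ∩ Patch 2) ∩ Patch 3| = 7.6912.
|(Patch 1 ∩ Patch 2) △ Patch 3| = 13.3333 + 12.5 − 15.3823 = 10.45.

10.45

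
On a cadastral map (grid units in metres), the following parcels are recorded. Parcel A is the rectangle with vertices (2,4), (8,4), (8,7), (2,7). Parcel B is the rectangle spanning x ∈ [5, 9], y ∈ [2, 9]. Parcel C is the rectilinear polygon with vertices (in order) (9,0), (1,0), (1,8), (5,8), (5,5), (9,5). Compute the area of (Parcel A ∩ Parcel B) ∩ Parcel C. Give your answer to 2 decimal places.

|Parcel A ∩ Parcel B| = 9.
|(Parcel A ∩ Parcel B) ∩ Parcel C| = 3.00.

3.00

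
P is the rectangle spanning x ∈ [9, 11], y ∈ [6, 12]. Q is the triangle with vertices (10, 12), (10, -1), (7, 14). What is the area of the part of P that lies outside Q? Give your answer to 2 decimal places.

6.00

|P| = 12, |P∩Q| = 6.
|P ∖ Q| = |P| − |P∩Q| = 12 − 6 = 6.00.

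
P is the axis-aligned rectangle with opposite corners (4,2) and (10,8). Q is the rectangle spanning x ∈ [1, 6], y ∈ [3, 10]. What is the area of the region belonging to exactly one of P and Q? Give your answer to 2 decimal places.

51.00

|P∩Q|: x∈[4,6], y∈[3,8] → 2·5 = 10.
|P △ Q| = |P| + |Q| − 2·|P∩Q| = 36 + 35 − 20 = 51.00.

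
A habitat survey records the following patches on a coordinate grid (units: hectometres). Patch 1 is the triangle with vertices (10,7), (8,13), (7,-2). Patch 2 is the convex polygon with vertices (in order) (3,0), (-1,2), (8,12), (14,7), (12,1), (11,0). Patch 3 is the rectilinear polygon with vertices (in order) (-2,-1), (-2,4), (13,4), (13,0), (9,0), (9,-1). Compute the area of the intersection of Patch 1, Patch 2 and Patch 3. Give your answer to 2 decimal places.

4.27

The intersection is the polygon with vertices (7.667,0), (7.133,0), (7.4,4), (9,4).
By the shoelace formula its area is 4.27.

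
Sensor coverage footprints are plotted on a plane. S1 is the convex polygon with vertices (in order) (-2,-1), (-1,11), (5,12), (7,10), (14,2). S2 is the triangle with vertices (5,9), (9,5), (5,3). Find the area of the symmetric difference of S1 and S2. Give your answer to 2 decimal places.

118.00

|S1| = 130, |S2| = 12, |S1∩S2| = 12.
|S1 △ S2| = |S1| + |S2| − 2·|S1∩S2| = 130 + 12 − 24 = 118.00.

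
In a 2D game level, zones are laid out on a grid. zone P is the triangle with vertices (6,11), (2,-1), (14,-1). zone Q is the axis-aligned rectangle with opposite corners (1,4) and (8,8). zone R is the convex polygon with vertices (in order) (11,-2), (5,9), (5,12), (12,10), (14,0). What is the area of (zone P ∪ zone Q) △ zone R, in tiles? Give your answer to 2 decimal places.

92.71

|zone P ∪ zone Q| = 85.3333.
|(zone P ∪ zone Q) ∩ zone R| = 30.8115.
|(zone P ∪ zone Q) △ zone R| = 85.3333 + 69 − 61.623 = 92.71.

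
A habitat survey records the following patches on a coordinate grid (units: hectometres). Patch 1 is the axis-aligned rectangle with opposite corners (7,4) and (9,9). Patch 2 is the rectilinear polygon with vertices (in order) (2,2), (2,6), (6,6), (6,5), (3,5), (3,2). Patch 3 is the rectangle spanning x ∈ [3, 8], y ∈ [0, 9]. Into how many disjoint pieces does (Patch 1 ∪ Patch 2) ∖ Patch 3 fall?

2

(Patch 1 ∪ Patch 2) ∖ Patch 3 splits into 2 disjoint pieces (area 5, area 4).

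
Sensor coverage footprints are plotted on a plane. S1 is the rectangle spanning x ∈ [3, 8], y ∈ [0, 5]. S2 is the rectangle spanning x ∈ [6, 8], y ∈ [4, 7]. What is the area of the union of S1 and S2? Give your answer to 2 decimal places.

By inclusion–exclusion:
Individual areas: |S1| = 25, |S2| = 6.
|S1∩S2|: x∈[6,8], y∈[4,5] → 2·1 = 2.
|S1 ∪ S2| = 31 − 2 = 29.00.

29.00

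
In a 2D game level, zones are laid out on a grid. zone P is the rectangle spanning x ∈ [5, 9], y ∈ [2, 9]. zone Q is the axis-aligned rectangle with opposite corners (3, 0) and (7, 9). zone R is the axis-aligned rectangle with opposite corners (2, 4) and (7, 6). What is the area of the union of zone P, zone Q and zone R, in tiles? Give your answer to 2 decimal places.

By inclusion–exclusion:
Individual areas: |zone P| = 28, |zone Q| = 36, |zone R| = 10.
|zone P∩zone Q|: x∈[5,7], y∈[2,9] → 2·7 = 14.
|zone P∩zone R|: x∈[5,7], y∈[4,6] → 2·2 = 4.
|zone Q∩zone R|: x∈[3,7], y∈[4,6] → 4·2 = 8.
|zone P∩zone Q∩zone R| = 4.
|zone P ∪ zone Q ∪ zone R| = 74 − 26 + 4 = 52.00.

52.00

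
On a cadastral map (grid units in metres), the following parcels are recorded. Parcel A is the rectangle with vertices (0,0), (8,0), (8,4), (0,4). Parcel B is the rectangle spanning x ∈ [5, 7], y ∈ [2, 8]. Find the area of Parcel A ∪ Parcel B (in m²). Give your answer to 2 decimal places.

By inclusion–exclusion:
Individual areas: |Parcel A| = 32, |Parcel B| = 12.
|Parcel A∩Parcel B|: x∈[5,7], y∈[2,4] → 2·2 = 4.
|Parcel A ∪ Parcel B| = 44 − 4 = 40.00.

40.00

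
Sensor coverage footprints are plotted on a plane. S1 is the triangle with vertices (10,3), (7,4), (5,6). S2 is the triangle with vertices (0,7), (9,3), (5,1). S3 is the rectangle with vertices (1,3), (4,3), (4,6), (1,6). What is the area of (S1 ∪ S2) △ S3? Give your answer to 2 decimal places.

17.89

|S1 ∪ S2| = 19.
|(S1 ∪ S2) ∩ S3| = 5.0528.
|(S1 ∪ S2) △ S3| = 19 + 9 − 10.1056 = 17.89.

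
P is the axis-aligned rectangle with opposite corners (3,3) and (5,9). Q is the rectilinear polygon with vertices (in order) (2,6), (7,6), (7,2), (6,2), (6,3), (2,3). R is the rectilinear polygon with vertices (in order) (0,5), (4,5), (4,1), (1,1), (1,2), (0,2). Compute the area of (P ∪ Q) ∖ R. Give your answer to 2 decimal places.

|P ∪ Q| = 22.
|(P ∪ Q) ∩ R| = 4.
|(P ∪ Q) ∖ R| = 22 − 4 = 18.00.

18.00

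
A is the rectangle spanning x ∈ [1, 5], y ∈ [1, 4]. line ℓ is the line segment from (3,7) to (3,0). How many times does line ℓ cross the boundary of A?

2

The segment meets the boundary at (3,1), (3,4).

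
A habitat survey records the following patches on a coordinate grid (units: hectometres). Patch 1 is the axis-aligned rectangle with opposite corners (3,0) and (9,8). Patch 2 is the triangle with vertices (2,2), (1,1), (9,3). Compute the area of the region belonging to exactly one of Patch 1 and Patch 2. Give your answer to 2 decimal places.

47.14

|Patch 1| = 48, |Patch 2| = 3, |Patch 1∩Patch 2| = 1.9286.
|Patch 1 △ Patch 2| = |Patch 1| + |Patch 2| − 2·|Patch 1∩Patch 2| = 48 + 3 − 3.8571 = 47.14.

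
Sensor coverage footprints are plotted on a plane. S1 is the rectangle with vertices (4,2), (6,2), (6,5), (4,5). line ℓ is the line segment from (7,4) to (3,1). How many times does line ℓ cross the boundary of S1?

The segment meets the boundary at (4.333,2), (6,3.25).

2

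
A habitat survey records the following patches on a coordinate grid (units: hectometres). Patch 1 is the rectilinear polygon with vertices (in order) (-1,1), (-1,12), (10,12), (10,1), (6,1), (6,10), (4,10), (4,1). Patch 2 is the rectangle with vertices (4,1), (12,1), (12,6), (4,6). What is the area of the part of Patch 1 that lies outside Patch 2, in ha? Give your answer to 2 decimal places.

|Patch 1| = 103, |Patch 1∩Patch 2| = 20.
|Patch 1 ∖ Patch 2| = |Patch 1| − |Patch 1∩Patch 2| = 103 − 20 = 83.00.

83.00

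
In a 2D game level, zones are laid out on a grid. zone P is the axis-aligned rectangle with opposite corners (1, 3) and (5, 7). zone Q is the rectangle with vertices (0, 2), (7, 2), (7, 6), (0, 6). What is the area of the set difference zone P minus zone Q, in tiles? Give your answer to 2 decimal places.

|zone P∩zone Q|: x∈[1,5], y∈[3,6] → 4·3 = 12.
|zone P| = 16.
|zone P ∖ zone Q| = |zone P| − |zone P∩zone Q| = 16 − 12 = 4.00.

4.00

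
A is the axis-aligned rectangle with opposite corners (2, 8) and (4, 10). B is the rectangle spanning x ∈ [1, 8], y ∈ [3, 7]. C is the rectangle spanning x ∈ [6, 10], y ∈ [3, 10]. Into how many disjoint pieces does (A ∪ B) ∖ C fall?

2

(A ∪ B) ∖ C splits into 2 disjoint pieces (area 4, area 20).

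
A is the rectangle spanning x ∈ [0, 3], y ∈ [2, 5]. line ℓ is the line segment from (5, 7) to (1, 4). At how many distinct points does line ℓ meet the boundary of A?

1

The segment meets the boundary at (2.333,5).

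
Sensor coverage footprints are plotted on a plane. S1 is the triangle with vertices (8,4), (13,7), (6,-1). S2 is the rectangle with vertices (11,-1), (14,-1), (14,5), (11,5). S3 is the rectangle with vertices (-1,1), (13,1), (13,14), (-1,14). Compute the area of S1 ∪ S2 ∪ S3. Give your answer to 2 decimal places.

By inclusion–exclusion:
Individual areas: |S1| = 9.5, |S2| = 18, |S3| = 182.
|S1∩S2| = 0.0357.
|S1∩S3| = 8.55.
|S2∩S3|: x∈[11,13], y∈[1,5] → 2·4 = 8.
|S1∩S2∩S3| = 0.0357.
|S1 ∪ S2 ∪ S3| = 209.5 − 16.5857 + 0.0357 = 192.95.

192.95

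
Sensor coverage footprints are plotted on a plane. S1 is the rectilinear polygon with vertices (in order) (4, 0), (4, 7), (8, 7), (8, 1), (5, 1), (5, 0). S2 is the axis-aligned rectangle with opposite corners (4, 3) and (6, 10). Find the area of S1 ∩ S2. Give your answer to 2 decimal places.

8.00

The intersection is the polygon with vertices (4,7), (6,7), (6,3), (4,3).
By the shoelace formula its area is 8.00.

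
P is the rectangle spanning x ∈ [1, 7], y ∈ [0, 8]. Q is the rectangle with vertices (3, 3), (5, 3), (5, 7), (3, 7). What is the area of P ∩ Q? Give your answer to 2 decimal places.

8.00

|P∩Q|: x∈[3,5], y∈[3,7] → 2·4 = 8.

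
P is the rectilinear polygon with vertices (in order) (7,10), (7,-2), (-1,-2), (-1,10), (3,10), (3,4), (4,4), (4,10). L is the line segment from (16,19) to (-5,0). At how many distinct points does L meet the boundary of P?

The segment meets the boundary at (-1,3.619), (3,7.238), (4,8.143), (6.053,10).

4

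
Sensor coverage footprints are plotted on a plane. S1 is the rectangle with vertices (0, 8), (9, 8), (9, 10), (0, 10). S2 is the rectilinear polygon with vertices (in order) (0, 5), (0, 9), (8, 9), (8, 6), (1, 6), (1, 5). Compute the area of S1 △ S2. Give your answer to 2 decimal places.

27.00

|S1| = 18, |S2| = 25, |S1∩S2| = 8.
|S1 △ S2| = |S1| + |S2| − 2·|S1∩S2| = 18 + 25 − 16 = 27.00.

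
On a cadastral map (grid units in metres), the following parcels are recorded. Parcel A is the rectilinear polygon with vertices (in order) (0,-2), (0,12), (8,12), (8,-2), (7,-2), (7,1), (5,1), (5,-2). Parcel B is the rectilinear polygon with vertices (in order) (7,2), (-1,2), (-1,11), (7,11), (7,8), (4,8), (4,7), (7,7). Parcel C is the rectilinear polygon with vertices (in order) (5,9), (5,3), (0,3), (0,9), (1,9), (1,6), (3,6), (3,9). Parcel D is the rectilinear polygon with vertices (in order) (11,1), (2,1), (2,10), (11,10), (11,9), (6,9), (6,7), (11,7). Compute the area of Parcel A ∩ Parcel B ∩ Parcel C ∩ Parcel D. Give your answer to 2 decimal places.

14.00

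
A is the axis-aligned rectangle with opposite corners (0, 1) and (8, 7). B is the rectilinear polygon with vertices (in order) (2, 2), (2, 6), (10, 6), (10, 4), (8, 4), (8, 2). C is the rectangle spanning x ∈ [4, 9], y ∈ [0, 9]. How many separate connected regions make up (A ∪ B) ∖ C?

2

(A ∪ B) ∖ C splits into 2 disjoint pieces (area 24, area 2).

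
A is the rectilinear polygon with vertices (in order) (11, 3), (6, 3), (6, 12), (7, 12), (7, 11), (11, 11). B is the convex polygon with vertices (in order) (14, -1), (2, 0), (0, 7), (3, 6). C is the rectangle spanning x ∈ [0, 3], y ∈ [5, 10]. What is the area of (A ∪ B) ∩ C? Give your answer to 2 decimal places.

3.93

The region (A ∪ B) ∩ C is the polygon with vertices (0,7), (3,6), (3,5), (0.571,5).
By the shoelace formula its area is 3.93.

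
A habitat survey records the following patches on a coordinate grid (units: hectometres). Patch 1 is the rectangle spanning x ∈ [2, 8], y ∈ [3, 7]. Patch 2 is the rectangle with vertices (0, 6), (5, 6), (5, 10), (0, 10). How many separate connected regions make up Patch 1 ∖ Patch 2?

1

Patch 1 ∖ Patch 2 is a single connected region.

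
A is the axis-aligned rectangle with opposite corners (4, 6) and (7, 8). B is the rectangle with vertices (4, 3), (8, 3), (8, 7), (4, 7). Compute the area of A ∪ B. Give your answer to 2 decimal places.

19.00

By inclusion–exclusion:
Individual areas: |A| = 6, |B| = 16.
|A∩B|: x∈[4,7], y∈[6,7] → 3·1 = 3.
|A ∪ B| = 22 − 3 = 19.00.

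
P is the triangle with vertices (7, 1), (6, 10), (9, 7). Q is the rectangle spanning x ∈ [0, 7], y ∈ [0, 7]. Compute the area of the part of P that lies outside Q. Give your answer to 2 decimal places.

10.00

|P| = 12, |P∩Q| = 2.
|P ∖ Q| = |P| − |P∩Q| = 12 − 2 = 10.00.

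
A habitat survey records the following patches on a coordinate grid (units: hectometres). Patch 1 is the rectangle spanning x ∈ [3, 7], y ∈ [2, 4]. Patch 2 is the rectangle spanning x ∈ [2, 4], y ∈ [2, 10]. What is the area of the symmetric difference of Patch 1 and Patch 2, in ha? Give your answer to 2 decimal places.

20.00

|Patch 1∩Patch 2|: x∈[3,4], y∈[2,4] → 1·2 = 2.
|Patch 1 △ Patch 2| = |Patch 1| + |Patch 2| − 2·|Patch 1∩Patch 2| = 8 + 16 − 4 = 20.00.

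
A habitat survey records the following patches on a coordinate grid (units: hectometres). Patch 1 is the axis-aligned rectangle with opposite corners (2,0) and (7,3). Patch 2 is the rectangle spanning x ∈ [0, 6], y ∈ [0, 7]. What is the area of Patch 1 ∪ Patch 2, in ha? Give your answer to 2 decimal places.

45.00

By inclusion–exclusion:
Individual areas: |Patch 1| = 15, |Patch 2| = 42.
|Patch 1∩Patch 2|: x∈[2,6], y∈[0,3] → 4·3 = 12.
|Patch 1 ∪ Patch 2| = 57 − 12 = 45.00.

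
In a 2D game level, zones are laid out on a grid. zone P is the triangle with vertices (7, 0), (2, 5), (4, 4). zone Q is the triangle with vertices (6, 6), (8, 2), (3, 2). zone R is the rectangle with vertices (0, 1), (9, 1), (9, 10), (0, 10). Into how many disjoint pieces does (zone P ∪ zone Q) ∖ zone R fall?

1

(zone P ∪ zone Q) ∖ zone R is a single connected region.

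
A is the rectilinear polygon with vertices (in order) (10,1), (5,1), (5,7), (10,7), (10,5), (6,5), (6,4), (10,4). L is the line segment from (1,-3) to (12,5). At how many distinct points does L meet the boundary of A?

2

The segment meets the boundary at (10,3.545), (6.5,1).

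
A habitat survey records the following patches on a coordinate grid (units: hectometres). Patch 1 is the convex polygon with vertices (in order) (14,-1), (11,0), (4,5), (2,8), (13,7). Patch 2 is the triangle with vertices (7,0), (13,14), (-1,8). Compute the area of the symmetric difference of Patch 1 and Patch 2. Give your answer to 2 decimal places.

|Patch 1| = 56.5, |Patch 2| = 80, |Patch 1∩Patch 2| = 24.4813.
|Patch 1 △ Patch 2| = |Patch 1| + |Patch 2| − 2·|Patch 1∩Patch 2| = 56.5 + 80 − 48.9625 = 87.54.

87.54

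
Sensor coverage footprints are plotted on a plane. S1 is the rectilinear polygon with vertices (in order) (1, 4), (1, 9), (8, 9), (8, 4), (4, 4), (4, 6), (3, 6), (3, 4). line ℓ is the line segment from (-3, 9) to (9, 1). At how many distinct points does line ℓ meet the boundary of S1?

4

The segment meets the boundary at (4.5,4), (4,4.333), (3,5), (1,6.333).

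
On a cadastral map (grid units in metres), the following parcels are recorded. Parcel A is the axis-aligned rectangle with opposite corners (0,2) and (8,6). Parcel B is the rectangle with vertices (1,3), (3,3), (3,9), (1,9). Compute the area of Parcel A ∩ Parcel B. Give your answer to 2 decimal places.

6.00

|Parcel A∩Parcel B|: x∈[1,3], y∈[3,6] → 2·3 = 6.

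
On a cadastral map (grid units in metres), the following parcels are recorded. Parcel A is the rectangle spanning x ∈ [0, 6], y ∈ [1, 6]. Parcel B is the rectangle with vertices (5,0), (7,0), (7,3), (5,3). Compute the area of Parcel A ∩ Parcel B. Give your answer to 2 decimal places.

2.00

|Parcel A∩Parcel B|: x∈[5,6], y∈[1,3] → 1·2 = 2.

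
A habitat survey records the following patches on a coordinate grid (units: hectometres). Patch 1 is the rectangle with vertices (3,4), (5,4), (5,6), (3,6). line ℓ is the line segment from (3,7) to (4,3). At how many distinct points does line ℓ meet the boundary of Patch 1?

The segment meets the boundary at (3.75,4), (3.25,6).

2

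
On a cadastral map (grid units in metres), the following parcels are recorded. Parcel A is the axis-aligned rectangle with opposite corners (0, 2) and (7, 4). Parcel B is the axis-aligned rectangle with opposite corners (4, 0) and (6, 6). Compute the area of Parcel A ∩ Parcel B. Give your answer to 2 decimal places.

4.00

|Parcel A∩Parcel B|: x∈[4,6], y∈[2,4] → 2·2 = 4.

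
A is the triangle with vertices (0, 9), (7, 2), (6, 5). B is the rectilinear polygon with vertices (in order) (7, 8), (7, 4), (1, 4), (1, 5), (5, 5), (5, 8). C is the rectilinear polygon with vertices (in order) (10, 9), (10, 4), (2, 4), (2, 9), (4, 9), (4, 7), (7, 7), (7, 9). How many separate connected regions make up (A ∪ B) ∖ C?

4

(A ∪ B) ∖ C splits into 4 disjoint pieces (area 0.6667, area 2, area 1.3333, area 1).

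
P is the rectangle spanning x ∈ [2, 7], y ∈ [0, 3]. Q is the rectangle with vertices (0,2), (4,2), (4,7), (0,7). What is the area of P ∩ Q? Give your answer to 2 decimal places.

2.00

|P∩Q|: x∈[2,4], y∈[2,3] → 2·1 = 2.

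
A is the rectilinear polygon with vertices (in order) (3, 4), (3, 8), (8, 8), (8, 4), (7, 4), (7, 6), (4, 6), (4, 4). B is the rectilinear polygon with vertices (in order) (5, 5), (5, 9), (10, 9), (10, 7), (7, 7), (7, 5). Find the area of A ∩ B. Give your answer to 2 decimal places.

5.00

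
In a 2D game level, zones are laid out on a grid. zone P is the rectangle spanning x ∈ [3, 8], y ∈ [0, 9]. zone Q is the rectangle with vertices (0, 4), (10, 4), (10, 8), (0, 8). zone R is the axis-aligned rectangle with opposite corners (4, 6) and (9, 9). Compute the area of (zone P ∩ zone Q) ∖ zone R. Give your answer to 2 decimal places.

|zone P ∩ zone Q| = 20.
|(zone P ∩ zone Q) ∩ zone R| = 8.
|(zone P ∩ zone Q) ∖ zone R| = 20 − 8 = 12.00.

12.00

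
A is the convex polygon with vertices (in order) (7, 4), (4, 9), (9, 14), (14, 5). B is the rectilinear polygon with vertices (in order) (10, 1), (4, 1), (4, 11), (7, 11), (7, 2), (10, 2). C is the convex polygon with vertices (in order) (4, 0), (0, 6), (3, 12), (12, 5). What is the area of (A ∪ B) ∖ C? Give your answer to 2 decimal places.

|A ∪ B| = 75.5.
|(A ∪ B) ∩ C| = 39.3868.
|(A ∪ B) ∖ C| = 75.5 − 39.3868 = 36.11.

36.11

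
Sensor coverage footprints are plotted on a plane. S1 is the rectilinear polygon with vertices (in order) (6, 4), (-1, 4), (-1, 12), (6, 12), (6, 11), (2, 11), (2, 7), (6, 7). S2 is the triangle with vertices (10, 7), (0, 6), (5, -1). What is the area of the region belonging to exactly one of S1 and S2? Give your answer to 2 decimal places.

|S1| = 40, |S2| = 37.5, |S1∩S2| = 12.3714.
|S1 △ S2| = |S1| + |S2| − 2·|S1∩S2| = 40 + 37.5 − 24.7429 = 52.76.

52.76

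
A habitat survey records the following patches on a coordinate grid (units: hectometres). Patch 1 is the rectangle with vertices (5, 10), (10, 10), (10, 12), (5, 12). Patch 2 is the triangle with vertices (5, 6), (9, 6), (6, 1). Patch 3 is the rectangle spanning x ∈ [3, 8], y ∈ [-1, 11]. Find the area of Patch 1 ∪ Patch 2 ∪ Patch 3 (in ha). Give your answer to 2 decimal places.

67.83

By inclusion–exclusion:
Individual areas: |Patch 1| = 10, |Patch 2| = 10, |Patch 3| = 60.
|Patch 1∩Patch 2| = 0.
|Patch 1∩Patch 3|: x∈[5,8], y∈[10,11] → 3·1 = 3.
|Patch 2∩Patch 3| = 9.1667.
|Patch 1∩Patch 2∩Patch 3| = 0.
|Patch 1 ∪ Patch 2 ∪ Patch 3| = 80 − 12.1667 + 0 = 67.83.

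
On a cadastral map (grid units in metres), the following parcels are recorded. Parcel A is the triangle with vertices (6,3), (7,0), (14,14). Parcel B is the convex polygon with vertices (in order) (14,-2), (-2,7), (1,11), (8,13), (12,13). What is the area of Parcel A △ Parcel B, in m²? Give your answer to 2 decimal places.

121.40

|Parcel A| = 17.5, |Parcel B| = 134, |Parcel A∩Parcel B| = 15.0486.
|Parcel A △ Parcel B| = |Parcel A| + |Parcel B| − 2·|Parcel A∩Parcel B| = 17.5 + 134 − 30.0973 = 121.40.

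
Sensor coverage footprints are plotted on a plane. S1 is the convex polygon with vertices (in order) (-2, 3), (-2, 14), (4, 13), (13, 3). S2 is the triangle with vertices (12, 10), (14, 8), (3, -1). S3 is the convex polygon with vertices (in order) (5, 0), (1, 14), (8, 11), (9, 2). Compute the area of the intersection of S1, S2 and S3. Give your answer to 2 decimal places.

3.31

The intersection is the polygon with vertices (7.889,3), (6.273,3), (8.576,5.815), (8.806,3.75).
By the shoelace formula its area is 3.31.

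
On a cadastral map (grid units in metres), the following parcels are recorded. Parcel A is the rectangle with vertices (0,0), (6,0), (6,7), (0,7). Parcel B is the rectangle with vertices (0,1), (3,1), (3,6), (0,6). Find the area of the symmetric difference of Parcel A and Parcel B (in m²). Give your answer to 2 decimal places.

|Parcel A∩Parcel B|: x∈[0,3], y∈[1,6] → 3·5 = 15.
|Parcel A △ Parcel B| = |Parcel A| + |Parcel B| − 2·|Parcel A∩Parcel B| = 42 + 15 − 30 = 27.00.

27.00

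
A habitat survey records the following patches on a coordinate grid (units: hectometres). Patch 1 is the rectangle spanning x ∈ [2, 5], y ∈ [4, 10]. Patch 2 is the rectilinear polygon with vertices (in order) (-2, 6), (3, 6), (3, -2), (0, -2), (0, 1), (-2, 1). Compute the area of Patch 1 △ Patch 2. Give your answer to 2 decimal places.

|Patch 1| = 18, |Patch 2| = 34, |Patch 1∩Patch 2| = 2.
|Patch 1 △ Patch 2| = |Patch 1| + |Patch 2| − 2·|Patch 1∩Patch 2| = 18 + 34 − 4 = 48.00.

48.00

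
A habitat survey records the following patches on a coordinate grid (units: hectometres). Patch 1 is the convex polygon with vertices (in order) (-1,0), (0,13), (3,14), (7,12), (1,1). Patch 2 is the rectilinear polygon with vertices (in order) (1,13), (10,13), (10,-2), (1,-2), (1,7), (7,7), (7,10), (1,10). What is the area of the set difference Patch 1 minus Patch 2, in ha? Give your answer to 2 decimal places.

|Patch 1| = 59, |Patch 1∩Patch 2| = 25.7273.
|Patch 1 ∖ Patch 2| = |Patch 1| − |Patch 1∩Patch 2| = 59 − 25.7273 = 33.27.

33.27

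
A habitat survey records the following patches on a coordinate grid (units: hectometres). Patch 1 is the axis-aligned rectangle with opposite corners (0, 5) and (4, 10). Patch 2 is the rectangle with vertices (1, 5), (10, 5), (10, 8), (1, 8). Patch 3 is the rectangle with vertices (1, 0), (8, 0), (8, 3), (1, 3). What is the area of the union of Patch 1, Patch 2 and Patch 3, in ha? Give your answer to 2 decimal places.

By inclusion–exclusion:
Individual areas: |Patch 1| = 20, |Patch 2| = 27, |Patch 3| = 21.
|Patch 1∩Patch 2|: x∈[1,4], y∈[5,8] → 3·3 = 9.
|Patch 1∩Patch 3| = 0 (no overlap).
|Patch 2∩Patch 3| = 0 (no overlap).
|Patch 1∩Patch 2∩Patch 3| = 0.
|Patch 1 ∪ Patch 2 ∪ Patch 3| = 68 − 9 + 0 = 59.00.

59.00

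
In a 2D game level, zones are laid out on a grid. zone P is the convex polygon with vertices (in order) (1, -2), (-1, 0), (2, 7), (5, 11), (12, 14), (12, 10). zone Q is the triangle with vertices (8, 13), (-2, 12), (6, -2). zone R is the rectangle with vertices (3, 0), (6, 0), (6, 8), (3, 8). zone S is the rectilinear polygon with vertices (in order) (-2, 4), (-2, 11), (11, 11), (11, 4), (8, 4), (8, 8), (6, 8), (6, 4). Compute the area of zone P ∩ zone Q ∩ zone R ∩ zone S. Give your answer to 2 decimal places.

The intersection is the polygon with vertices (3,8), (6,8), (6,4), (3,4).
By the shoelace formula its area is 12.00.

12.00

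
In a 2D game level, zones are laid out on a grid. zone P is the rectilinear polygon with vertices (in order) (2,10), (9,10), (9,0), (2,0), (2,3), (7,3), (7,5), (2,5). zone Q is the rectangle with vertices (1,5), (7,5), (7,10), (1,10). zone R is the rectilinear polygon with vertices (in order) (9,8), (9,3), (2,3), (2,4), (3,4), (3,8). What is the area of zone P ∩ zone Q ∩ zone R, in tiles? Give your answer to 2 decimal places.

The intersection is the polygon with vertices (7,5), (3,5), (3,8), (7,8).
By the shoelace formula its area is 12.00.

12.00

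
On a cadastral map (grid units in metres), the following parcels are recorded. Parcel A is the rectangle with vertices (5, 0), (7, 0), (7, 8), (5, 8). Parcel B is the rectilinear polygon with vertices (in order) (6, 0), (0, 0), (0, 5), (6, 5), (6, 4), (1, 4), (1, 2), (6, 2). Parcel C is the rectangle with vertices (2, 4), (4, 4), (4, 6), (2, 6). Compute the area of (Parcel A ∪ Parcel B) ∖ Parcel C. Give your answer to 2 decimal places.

|Parcel A ∪ Parcel B| = 33.
|(Parcel A ∪ Parcel B) ∩ Parcel C| = 2.
|(Parcel A ∪ Parcel B) ∖ Parcel C| = 33 − 2 = 31.00.

31.00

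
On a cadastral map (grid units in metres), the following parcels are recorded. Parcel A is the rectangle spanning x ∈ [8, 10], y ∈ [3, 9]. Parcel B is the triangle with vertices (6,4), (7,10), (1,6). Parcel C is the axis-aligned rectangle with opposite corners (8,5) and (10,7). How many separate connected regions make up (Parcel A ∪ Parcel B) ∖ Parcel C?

3

(Parcel A ∪ Parcel B) ∖ Parcel C splits into 3 disjoint pieces (area 4, area 4, area 16).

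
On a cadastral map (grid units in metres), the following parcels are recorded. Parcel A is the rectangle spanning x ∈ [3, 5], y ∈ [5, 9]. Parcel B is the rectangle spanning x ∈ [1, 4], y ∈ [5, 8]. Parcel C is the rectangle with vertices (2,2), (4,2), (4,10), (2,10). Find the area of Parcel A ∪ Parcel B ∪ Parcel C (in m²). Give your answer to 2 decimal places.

By inclusion–exclusion:
Individual areas: |Parcel A| = 8, |Parcel B| = 9, |Parcel C| = 16.
|Parcel A∩Parcel B|: x∈[3,4], y∈[5,8] → 1·3 = 3.
|Parcel A∩Parcel C|: x∈[3,4], y∈[5,9] → 1·4 = 4.
|Parcel B∩Parcel C|: x∈[2,4], y∈[5,8] → 2·3 = 6.
|Parcel A∩Parcel B∩Parcel C| = 3.
|Parcel A ∪ Parcel B ∪ Parcel C| = 33 − 13 + 3 = 23.00.

23.00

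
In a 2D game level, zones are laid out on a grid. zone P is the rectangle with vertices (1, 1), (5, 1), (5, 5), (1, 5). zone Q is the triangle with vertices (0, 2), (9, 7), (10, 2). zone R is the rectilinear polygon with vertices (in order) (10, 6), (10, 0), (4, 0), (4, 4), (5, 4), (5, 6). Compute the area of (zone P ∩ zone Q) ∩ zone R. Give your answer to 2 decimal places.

2.00

|zone P ∩ zone Q| = 6.6667.
|(zone P ∩ zone Q) ∩ zone R| = 2.00.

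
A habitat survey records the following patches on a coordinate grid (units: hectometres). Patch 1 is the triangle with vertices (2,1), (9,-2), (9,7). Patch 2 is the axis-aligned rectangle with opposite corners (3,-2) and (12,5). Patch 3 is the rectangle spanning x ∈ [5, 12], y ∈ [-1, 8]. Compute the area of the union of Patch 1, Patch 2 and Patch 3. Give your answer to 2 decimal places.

By inclusion–exclusion:
Individual areas: |Patch 1| = 31.5, |Patch 2| = 63, |Patch 3| = 63.
|Patch 1∩Patch 2| = 28.5238.
|Patch 1∩Patch 3| = 24.5476.
|Patch 2∩Patch 3|: x∈[5,12], y∈[-1,5] → 7·6 = 42.
|Patch 1∩Patch 2∩Patch 3| = 22.2143.
|Patch 1 ∪ Patch 2 ∪ Patch 3| = 157.5 − 95.0714 + 22.2143 = 84.64.

84.64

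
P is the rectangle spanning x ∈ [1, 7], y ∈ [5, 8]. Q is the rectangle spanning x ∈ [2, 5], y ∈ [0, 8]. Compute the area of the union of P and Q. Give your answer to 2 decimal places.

33.00

By inclusion–exclusion:
Individual areas: |P| = 18, |Q| = 24.
|P∩Q|: x∈[2,5], y∈[5,8] → 3·3 = 9.
|P ∪ Q| = 42 − 9 = 33.00.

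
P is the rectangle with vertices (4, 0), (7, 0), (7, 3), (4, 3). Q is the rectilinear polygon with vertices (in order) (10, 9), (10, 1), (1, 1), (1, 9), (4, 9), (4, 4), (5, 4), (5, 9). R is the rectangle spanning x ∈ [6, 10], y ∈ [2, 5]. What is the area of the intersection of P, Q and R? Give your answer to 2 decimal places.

1.00

The intersection is the polygon with vertices (7,3), (7,2), (6,2), (6,3).
By the shoelace formula its area is 1.00.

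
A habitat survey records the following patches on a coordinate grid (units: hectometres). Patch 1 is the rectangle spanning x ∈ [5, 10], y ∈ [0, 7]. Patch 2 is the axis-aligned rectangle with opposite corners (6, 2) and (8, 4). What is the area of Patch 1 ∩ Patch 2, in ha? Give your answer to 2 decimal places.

|Patch 1∩Patch 2|: x∈[6,8], y∈[2,4] → 2·2 = 4.

4.00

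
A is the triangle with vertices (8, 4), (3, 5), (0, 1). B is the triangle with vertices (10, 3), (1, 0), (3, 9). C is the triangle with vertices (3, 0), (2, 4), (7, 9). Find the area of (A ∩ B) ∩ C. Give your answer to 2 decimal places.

5.73

The region (A ∩ B) ∩ C is the polygon with vertices (5.041,4.592), (4.133,2.55), (2.514,1.943), (2.062,3.75), (3,5).
By the shoelace formula its area is 5.73.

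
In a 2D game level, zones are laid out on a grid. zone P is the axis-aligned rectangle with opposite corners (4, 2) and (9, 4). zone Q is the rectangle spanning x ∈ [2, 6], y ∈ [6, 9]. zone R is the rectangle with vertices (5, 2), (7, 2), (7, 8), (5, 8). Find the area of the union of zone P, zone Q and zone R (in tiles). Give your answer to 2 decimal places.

By inclusion–exclusion:
Individual areas: |zone P| = 10, |zone Q| = 12, |zone R| = 12.
|zone P∩zone Q| = 0 (no overlap).
|zone P∩zone R|: x∈[5,7], y∈[2,4] → 2·2 = 4.
|zone Q∩zone R|: x∈[5,6], y∈[6,8] → 1·2 = 2.
|zone P∩zone Q∩zone R| = 0.
|zone P ∪ zone Q ∪ zone R| = 34 − 6 + 0 = 28.00.

28.00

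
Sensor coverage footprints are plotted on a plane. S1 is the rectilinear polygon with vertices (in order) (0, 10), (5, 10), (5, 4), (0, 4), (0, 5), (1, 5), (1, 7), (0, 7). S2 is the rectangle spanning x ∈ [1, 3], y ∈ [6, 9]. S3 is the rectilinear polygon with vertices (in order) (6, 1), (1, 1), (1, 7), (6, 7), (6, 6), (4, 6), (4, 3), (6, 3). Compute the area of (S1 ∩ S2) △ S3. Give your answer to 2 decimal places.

|S1 ∩ S2| = 6.
|(S1 ∩ S2) ∩ S3| = 2.
|(S1 ∩ S2) △ S3| = 6 + 24 − 4 = 26.00.

26.00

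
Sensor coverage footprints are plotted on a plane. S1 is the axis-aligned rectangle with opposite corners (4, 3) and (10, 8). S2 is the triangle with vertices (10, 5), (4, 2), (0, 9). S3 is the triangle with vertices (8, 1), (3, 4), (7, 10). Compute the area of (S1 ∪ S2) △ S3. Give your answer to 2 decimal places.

29.65

|S1 ∪ S2| = 41.8.
|(S1 ∪ S2) ∩ S3| = 16.5758.
|(S1 ∪ S2) △ S3| = 41.8 + 21 − 33.1515 = 29.65.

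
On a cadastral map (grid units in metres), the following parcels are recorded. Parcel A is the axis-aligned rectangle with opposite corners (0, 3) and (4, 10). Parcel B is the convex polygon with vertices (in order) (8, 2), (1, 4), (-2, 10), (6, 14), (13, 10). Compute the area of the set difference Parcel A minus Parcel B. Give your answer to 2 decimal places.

3.71

|Parcel A| = 28, |Parcel A∩Parcel B| = 24.2857.
|Parcel A ∖ Parcel B| = |Parcel A| − |Parcel A∩Parcel B| = 28 − 24.2857 = 3.71.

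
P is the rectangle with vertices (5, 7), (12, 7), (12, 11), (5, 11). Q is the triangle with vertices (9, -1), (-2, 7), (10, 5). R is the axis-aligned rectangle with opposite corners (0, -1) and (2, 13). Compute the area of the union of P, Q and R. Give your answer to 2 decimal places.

By inclusion–exclusion:
Individual areas: |P| = 28, |Q| = 37, |R| = 28.
|P∩Q| = 0.
|P∩R| = 0 (no overlap).
|Q∩R| = 3.3636.
|P∩Q∩R| = 0.
|P ∪ Q ∪ R| = 93 − 3.3636 + 0 = 89.64.

89.64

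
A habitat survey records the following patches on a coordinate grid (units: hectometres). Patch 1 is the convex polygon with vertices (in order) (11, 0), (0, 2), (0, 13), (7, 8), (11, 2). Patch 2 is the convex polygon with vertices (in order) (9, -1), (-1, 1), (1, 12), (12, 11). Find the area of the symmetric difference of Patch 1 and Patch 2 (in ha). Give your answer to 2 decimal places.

|Patch 1| = 82.5, |Patch 2| = 124.5, |Patch 1∩Patch 2| = 75.4557.
|Patch 1 △ Patch 2| = |Patch 1| + |Patch 2| − 2·|Patch 1∩Patch 2| = 82.5 + 124.5 − 150.9114 = 56.09.

56.09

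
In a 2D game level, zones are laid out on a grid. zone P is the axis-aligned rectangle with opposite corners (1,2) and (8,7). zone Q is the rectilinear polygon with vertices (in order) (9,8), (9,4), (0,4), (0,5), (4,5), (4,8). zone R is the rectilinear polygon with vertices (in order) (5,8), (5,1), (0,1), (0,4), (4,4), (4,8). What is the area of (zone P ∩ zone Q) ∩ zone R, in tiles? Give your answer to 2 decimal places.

|zone P ∩ zone Q| = 15.
|(zone P ∩ zone Q) ∩ zone R| = 3.00.

3.00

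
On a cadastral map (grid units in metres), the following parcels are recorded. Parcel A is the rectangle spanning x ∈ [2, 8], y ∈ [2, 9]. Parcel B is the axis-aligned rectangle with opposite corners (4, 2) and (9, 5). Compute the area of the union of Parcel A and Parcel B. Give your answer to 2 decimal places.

By inclusion–exclusion:
Individual areas: |Parcel A| = 42, |Parcel B| = 15.
|Parcel A∩Parcel B|: x∈[4,8], y∈[2,5] → 4·3 = 12.
|Parcel A ∪ Parcel B| = 57 − 12 = 45.00.

45.00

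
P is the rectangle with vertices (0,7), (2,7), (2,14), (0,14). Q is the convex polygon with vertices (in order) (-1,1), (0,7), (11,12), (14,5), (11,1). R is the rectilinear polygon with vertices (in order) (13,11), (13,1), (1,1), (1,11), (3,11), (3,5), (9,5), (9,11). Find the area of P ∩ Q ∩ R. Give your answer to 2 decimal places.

0.68

The intersection is the polygon with vertices (1,7), (1,7.455), (2,7.909), (2,7).
By the shoelace formula its area is 0.68.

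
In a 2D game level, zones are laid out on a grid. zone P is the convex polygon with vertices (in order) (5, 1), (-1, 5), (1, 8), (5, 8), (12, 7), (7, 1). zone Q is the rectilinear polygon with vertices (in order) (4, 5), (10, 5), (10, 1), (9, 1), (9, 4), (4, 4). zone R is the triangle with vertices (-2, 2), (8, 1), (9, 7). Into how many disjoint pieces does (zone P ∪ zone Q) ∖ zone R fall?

2

(zone P ∪ zone Q) ∖ zone R splits into 2 disjoint pieces (area 36.0878, area 0.4833).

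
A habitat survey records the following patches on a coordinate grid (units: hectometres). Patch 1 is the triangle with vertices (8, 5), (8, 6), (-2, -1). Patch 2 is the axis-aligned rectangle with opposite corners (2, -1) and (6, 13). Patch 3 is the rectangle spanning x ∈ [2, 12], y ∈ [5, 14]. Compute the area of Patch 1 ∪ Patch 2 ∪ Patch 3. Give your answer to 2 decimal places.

115.89

By inclusion–exclusion:
Individual areas: |Patch 1| = 5, |Patch 2| = 56, |Patch 3| = 90.
|Patch 1∩Patch 2| = 2.4.
|Patch 1∩Patch 3| = 0.7143.
|Patch 2∩Patch 3|: x∈[2,6], y∈[5,13] → 4·8 = 32.
|Patch 1∩Patch 2∩Patch 3| = 0.
|Patch 1 ∪ Patch 2 ∪ Patch 3| = 151 − 35.1143 + 0 = 115.89.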